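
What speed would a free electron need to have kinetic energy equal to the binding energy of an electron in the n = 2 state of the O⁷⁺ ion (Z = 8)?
8.751e+06 m/s (or 2.92% of c)

The binding energy at n = 2 for O⁷⁺ is:
E_2 = -13.6057 × 8²/2² = -217.6912 eV
|E_2| = 217.6912 eV

Convert to Joules:
KE = 217.6912 eV × (1.602177 × 10⁻¹⁹ J/eV) = 3.48780e-17 J

Using KE = ½mv²:
v = √(2·KE/m_e)
v = √(2 × 3.48780e-17 J / 9.10938 × 10⁻³¹ kg)
v = 8.751e+06 m/s

This is approximately 2.92% the speed of light.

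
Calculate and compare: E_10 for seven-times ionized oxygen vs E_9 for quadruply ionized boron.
O⁷⁺ at n = 10 (E = -8.707648 eV)

Using E_n = -13.6057 Z² / n² eV:

O⁷⁺ (Z = 8) at n = 10:
E = -13.6057 × 8² / 10² = -13.6057 × 64 / 100 = -8.707648000 eV

B⁴⁺ (Z = 5) at n = 9:
E = -13.6057 × 5² / 9² = -13.6057 × 25 / 81 = -4.199290123 eV

Since -8.707648000 eV < -4.199290123 eV,
O⁷⁺ at n = 10 is more tightly bound (requires more energy to ionize).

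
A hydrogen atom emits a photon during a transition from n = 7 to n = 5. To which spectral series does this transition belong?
Pfund series

The spectral series in hydrogen are named based on the final (lower) energy level:
- Lyman series: n_final = 1 (ultraviolet)
- Balmer series: n_final = 2 (visible/near-UV)
- Paschen series: n_final = 3 (infrared)
- Brackett series: n_final = 4 (infrared)
- Pfund series: n_final = 5 (far infrared)

Since this transition ends at n = 5, it belongs to the Pfund series.

For reference, this 7 → 5 line has photon energy
ΔE = 13.6057 eV × (1/5² - 1/7²) = 0.2665606531 eV,
corresponding to wavelength λ = hc/ΔE = 1239.84 eV·nm / 0.2665606531 eV = 4651.2491 nm in the far infrared region.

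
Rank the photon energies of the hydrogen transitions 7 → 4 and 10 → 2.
10 → 2

Calculate the energy for each transition:

Transition 7 → 4:
ΔE₁ = |E_4 - E_7| = |-13.6057/4² - (-13.6057/7²)|
ΔE₁ = |-0.850356250000 - (-0.277667346939)| = 0.572688903 eV

Transition 10 → 2:
ΔE₂ = |E_2 - E_10| = |-13.6057/2² - (-13.6057/10²)|
ΔE₂ = |-3.401425000000 - (-0.136057000000)| = 3.265368000 eV

Since 3.265368000 eV > 0.572688903 eV, the transition 10 → 2 emits the more energetic photon.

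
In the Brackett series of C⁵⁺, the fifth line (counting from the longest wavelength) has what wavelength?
50.4701 nm

The lines of a series are numbered from the longest wavelength (smallest ΔE) outward; the fifth line is the transition from n = n_f + 5 to n_f.
The Brackett series has all transitions ending at n_f = 4.

For C⁵⁺ (Z = 6), the fifth line (ε-line) is the jump from n = 9 to n = 4:
E_9 = -13.6057 × 6² / 9² = -6.046978 eV
E_4 = -13.6057 × 6² / 4² = -30.612825 eV
ΔE = E_9 - E_4 = 24.565847 eV

λ = hc/E = 1239.84 eV·nm / 24.565847 eV
λ = 50.4701 nm

This is the ε-line of the Brackett series in C⁵⁺.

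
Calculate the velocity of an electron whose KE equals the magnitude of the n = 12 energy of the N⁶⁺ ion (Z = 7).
1.2762e+06 m/s (or 0.43% of c)

The binding energy at n = 12 for N⁶⁺ is:
E_12 = -13.6057 × 7²/12² = -4.6297174 eV
|E_12| = 4.6297174 eV

Convert to Joules:
KE = 4.6297174 eV × (1.602177 × 10⁻¹⁹ J/eV) = 7.417627e-19 J

Using KE = ½mv²:
v = √(2·KE/m_e)
v = √(2 × 7.417627e-19 J / 9.10938 × 10⁻³¹ kg)
v = 1.2762e+06 m/s

This is approximately 0.43% the speed of light.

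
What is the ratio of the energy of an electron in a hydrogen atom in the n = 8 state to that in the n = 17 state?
4.515625

Using E_n = -13.6057 Z² / n² eV with Z = 1:

E_8 = -13.6057 / 8² = -13.6057 / 64 = -0.21258906250 eV
E_17 = -13.6057 / 17² = -13.6057 / 289 = -0.04707854671 eV

The ratio is:
E_8/E_17 = (-0.21258906250) / (-0.04707854671)
E_8/E_17 = (-13.6057/64) / (-13.6057/289)
E_8/E_17 = 289/64
E_8/E_17 = 4.515625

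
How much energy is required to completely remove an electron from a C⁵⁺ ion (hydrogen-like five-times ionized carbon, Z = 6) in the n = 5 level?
19.59 eV

The ionization energy is the energy needed to remove the electron completely (n → ∞).

For a hydrogen-like ion with Z = 6, E_n = -13.6057 Z² / n² eV.

At n = 5: E_5 = -13.6057 × 6² / 5² = -19.59221 eV
At n = ∞: E_∞ = 0 eV

Ionization energy = E_∞ - E_5 = 0 - (-19.59221) = 19.59221 eV
Ionization energy ≈ 19.59 eV

This is also called the binding energy of the electron in state n = 5.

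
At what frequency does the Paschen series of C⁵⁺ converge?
1.316e+16 Hz

The series limit corresponds to the transition from n = ∞ to n = 3.
This is the highest energy (shortest wavelength) transition in the Paschen series.

E_∞ = 0 eV
E_3 = -13.6057 × 6² / 3² = -54.42280 eV

Energy at series limit:
ΔE = E_∞ - E_3 = 0 - (-54.42280) = 54.42280 eV
E = 54.42280 eV × (1.602177 × 10⁻¹⁹ J/eV) = 8.71950e-18 J
f = E/h = 8.71950e-18 J / (6.62607 × 10⁻³⁴ J·s) = 1.316e+16 Hz

This energy equals the ionization energy from the n = 3 state of C⁵⁺.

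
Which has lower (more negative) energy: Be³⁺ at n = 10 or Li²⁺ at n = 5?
Li²⁺ at n = 5 (E = -4.89805 eV)

Using E_n = -13.6057 Z² / n² eV:

Be³⁺ (Z = 4) at n = 10:
E = -13.6057 × 4² / 10² = -13.6057 × 16 / 100 = -2.17691200 eV

Li²⁺ (Z = 3) at n = 5:
E = -13.6057 × 3² / 5² = -13.6057 × 9 / 25 = -4.89805200 eV

Since -4.89805200 eV < -2.17691200 eV,
Li²⁺ at n = 5 is more tightly bound (requires more energy to ionize).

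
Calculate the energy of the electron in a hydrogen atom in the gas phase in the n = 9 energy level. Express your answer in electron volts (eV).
-0.17 eV

The energy levels of a hydrogen-like atom are given by:
E_n = -13.6057 eV / n²

For n = 9:
E_9 = -13.6057 eV / 9²
E_9 = -13.6057 eV / 81
E_9 = -0.17 eV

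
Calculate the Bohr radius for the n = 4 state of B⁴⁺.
0.1693 nm (or 1.6934 Å)

The Bohr radius formula is:
r_n = n² a₀ / Z

where a₀ = 0.0529177 nm is the Bohr radius.

For B⁴⁺ (Z = 5) at n = 4:
r_4 = 4² × 0.0529177 nm / 5
r_4 = 16 × 0.0529177 nm / 5
r_4 = 0.84668 nm / 5
r_4 = 0.1693 nm

The electron orbits at approximately 0.1693 nm from the nucleus.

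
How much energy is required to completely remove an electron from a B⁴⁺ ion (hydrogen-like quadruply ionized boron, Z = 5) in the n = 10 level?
3.40 eV

The ionization energy is the energy needed to remove the electron completely (n → ∞).

For a hydrogen-like ion with Z = 5, E_n = -13.6057 Z² / n² eV.

At n = 10: E_10 = -13.6057 × 5² / 10² = -3.40143 eV
At n = ∞: E_∞ = 0 eV

Ionization energy = E_∞ - E_10 = 0 - (-3.40143) = 3.40143 eV
Ionization energy ≈ 3.40 eV

This is also called the binding energy of the electron in state n = 10.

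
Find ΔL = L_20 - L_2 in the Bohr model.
1.898e-33 J·s (or 18ℏ)

In the Bohr model, L_n = nℏ where ℏ = 1.05457e-34 J·s.

L_20 = 20ℏ = 2.10914e-33 J·s
L_2 = 2ℏ = 2.10914e-34 J·s

ΔL = L_20 - L_2 = (20 - 2)ℏ = 18ℏ
ΔL = 18 × 1.05457e-34 J·s = 1.898e-33 J·s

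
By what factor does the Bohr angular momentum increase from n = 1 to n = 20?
20.00000

In the Bohr model, L_n = nℏ, so the ratio is purely the ratio of quantum numbers:

L_20/L_1 = 20ℏ / 1ℏ = 20/1 = 20.00000

The angular momentum scales linearly with n.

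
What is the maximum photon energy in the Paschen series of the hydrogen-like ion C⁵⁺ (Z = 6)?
54.423 eV

The series limit corresponds to the transition from n = ∞ to n = 3.
This is the highest energy (shortest wavelength) transition in the Paschen series.

E_∞ = 0 eV
E_3 = -13.6057 × 6² / 3² = -54.423 eV

Energy at series limit:
ΔE = E_∞ - E_3 = 0 - (-54.423) = 54.423 eV

This energy equals the ionization energy from the n = 3 state of C⁵⁺.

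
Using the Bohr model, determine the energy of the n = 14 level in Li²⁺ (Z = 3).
-0.62 eV

For hydrogen-like ions, the energy levels scale with Z²:
E_n = -13.6057 Z² / n² eV

For Li²⁺ (Z = 3) at n = 14:
E_14 = -13.6057 × 3² / 14²
E_14 = -13.6057 × 9 / 196
E_14 = -122.4513 / 196
E_14 = -0.62 eV

The energy is 9 times more negative than hydrogen at the same n due to the stronger nuclear charge.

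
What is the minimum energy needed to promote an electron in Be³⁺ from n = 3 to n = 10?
22.010999 eV

The energy levels of a hydrogen-like atom are E_n = -13.6057 Z² eV / n².

Energy at n = 3: E_3 = -13.6057 × 4² / 3² = -24.187911111 eV
Energy at n = 10: E_10 = -13.6057 × 4² / 10² = -2.176912000 eV

The excitation energy is the difference:
ΔE = E_10 - E_3
ΔE = -2.176912000 - (-24.187911111)
ΔE = 22.010999 eV

Since this is positive, energy must be absorbed (photon absorption).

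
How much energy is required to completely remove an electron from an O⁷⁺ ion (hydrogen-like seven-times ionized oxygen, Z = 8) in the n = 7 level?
17.77 eV

The ionization energy is the energy needed to remove the electron completely (n → ∞).

For a hydrogen-like ion with Z = 8, E_n = -13.6057 Z² / n² eV.

At n = 7: E_7 = -13.6057 × 8² / 7² = -17.77071 eV
At n = ∞: E_∞ = 0 eV

Ionization energy = E_∞ - E_7 = 0 - (-17.77071) = 17.77071 eV
Ionization energy ≈ 17.77 eV

This is also called the binding energy of the electron in state n = 7.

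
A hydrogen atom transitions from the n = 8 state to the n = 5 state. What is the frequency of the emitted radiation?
8.02e+13 Hz

First, find the transition energy:
E_8 = -13.6057 / 8² = -0.212589 eV
E_5 = -13.6057 / 5² = -0.544228 eV
|ΔE| = |E_5 - E_8| = 0.331639 eV

Convert to Joules: E = 0.331639 eV × (1.602177 × 10⁻¹⁹ J/eV) = 5.3134e-20 J

Using E = hf:
f = E/h = 5.3134e-20 J / (6.62607 × 10⁻³⁴ J·s)
f = 8.02e+13 Hz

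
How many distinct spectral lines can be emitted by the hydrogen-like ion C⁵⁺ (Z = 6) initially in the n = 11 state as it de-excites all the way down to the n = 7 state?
10

The electron can occupy levels n = 7, 8, ..., 11 during de-excitation — that is m = 11 - 7 + 1 = 5 distinct levels.

The number of distinct spectral lines equals the number of ways to choose 2 of these m levels (each pair gives one possible emission transition):

Number of lines = m(m-1)/2 = 5×4/2 = 10

These correspond to all possible transitions between the 5 levels:
11 → 10, 11 → 9, 11 → 8, 11 → 7, 10 → 9, 10 → 8, 10 → 7, 9 → 8...

Each transition produces a photon with a unique energy (and thus wavelength). This count does not depend on Z.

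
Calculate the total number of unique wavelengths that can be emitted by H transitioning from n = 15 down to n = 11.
10

The electron can occupy levels n = 11, 12, ..., 15 during de-excitation — that is m = 15 - 11 + 1 = 5 distinct levels.

The number of distinct spectral lines equals the number of ways to choose 2 of these m levels (each pair gives one possible emission transition):

Number of lines = m(m-1)/2 = 5×4/2 = 10

These correspond to all possible transitions between the 5 levels:
15 → 14, 15 → 13, 15 → 12, 15 → 11, 14 → 13, 14 → 12, 14 → 11, 13 → 12...

Each transition produces a photon with a unique energy (and thus wavelength). This count does not depend on Z.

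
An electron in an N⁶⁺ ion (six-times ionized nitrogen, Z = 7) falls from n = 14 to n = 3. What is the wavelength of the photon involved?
17.543 nm

First, find the transition energy using E_n = -13.6057 Z² / n² eV:
E_14 = -13.6057 × 7² / 14² = -3.40143 eV
E_3 = -13.6057 × 7² / 3² = -74.07548 eV

Photon energy: |ΔE| = |E_3 - E_14| = 70.67405 eV

Convert to wavelength using E = hc/λ with hc = 1239.84 eV·nm:
λ = hc/E = 1239.84 eV·nm / 70.67405 eV
λ = 17.543 nm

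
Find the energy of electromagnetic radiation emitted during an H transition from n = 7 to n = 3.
1.23408 eV

The energy levels are E_n = -13.6057 eV / n².

Energy at n = 7: E_7 = -13.6057 / 7² = -0.27766735 eV
Energy at n = 3: E_3 = -13.6057 / 3² = -1.51174444 eV

For emission (electron falling to lower state), the photon energy is:
E_photon = E_7 - E_3 = |-0.27766735 - (-1.51174444)|
E_photon = 1.23408 eV

This energy is carried away by the emitted photon.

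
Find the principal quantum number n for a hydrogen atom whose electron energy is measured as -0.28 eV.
n = 7

The exact energy levels follow E_n = -13.6057 eV / n².

The measured value (-0.28 eV) is reported to only 2 significant figures, so we must test candidate n values and see which one matches to that precision.

Candidate energies:
  n = 5:  E = -13.6057/5² = -0.54423 eV
  n = 6:  E = -13.6057/6² = -0.37794 eV
  n = 7:  E = -13.6057/7² = -0.27767 eV  ← matches
  n = 8:  E = -13.6057/8² = -0.21259 eV
  n = 9:  E = -13.6057/9² = -0.16797 eV

Checking against the measurement of -0.28 eV (2 sig figs), only n = 7 agrees:
E_7 = -0.27767 eV, which rounds to -0.28 eV ✓

Therefore n = 7.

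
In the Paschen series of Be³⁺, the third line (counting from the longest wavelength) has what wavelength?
68.35 nm

The lines of a series are numbered from the longest wavelength (smallest ΔE) outward; the third line is the transition from n = n_f + 3 to n_f.
The Paschen series has all transitions ending at n_f = 3.

For Be³⁺ (Z = 4), the third line (γ-line) is the jump from n = 6 to n = 3:
E_6 = -13.6057 × 4² / 6² = -6.0470 eV
E_3 = -13.6057 × 4² / 3² = -24.1879 eV
ΔE = E_6 - E_3 = 18.1409 eV

λ = hc/E = 1239.84 eV·nm / 18.1409 eV
λ = 68.35 nm

This is the γ-line of the Paschen series in Be³⁺.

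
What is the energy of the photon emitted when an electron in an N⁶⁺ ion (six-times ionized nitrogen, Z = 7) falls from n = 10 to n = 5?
20.000 eV

The energy levels are E_n = -13.6057 Z² eV / n².

Energy at n = 10: E_10 = -13.6057 × 7² / 10² = -6.666793 eV
Energy at n = 5: E_5 = -13.6057 × 7² / 5² = -26.667172 eV

For emission (electron falling to lower state), the photon energy is:
E_photon = E_10 - E_5 = |-6.666793 - (-26.667172)|
E_photon = 20.000 eV

This energy is carried away by the emitted photon.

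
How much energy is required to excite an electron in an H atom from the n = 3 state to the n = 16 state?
1.45860 eV

The energy levels of a hydrogen-like atom are E_n = -13.6057 eV / n².

Energy at n = 3: E_3 = -13.6057 / 3² = -1.51174444 eV
Energy at n = 16: E_16 = -13.6057 / 16² = -0.05314727 eV

The excitation energy is the difference:
ΔE = E_16 - E_3
ΔE = -0.05314727 - (-1.51174444)
ΔE = 1.45860 eV

Since this is positive, energy must be absorbed (photon absorption).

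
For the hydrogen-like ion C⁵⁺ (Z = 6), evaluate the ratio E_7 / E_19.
7.367

Using E_n = -13.6057 Z² / n² eV with Z = 6:

E_7 = -13.6057 × 6² / 7² = -489.8052 / 49 = -9.996024490 eV
E_19 = -13.6057 × 6² / 19² = -489.8052 / 361 = -1.356801108 eV

The ratio is:
E_7/E_19 = (-9.996024490) / (-1.356801108)
E_7/E_19 = (-489.8052/49) / (-489.8052/361)
E_7/E_19 = 361/49
E_7/E_19 = 7.367
(Note: the Z² factors cancel in the ratio.)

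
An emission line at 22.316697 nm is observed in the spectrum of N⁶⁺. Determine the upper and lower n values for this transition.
n = 6 → n = 3

First, find the photon energy from the wavelength (hc = 1239.84 eV·nm):
E = hc/λ = 1239.84 eV·nm / 22.316697 nm = 55.556609 eV

The energy levels of N⁶⁺ satisfy E_n = -13.6057 × 7² / n² eV, so an emission n_i → n_f releases
ΔE = 13.6057 × 7² × (1/n_f² − 1/n_i²) eV.

Setting ΔE equal to the photon energy:
1/n_f² − 1/n_i² = 55.556609 / (13.6057 × 7²) = 0.083333334

Since 1/n_i² must be positive, we need 1/n_f² > 0.083333334, i.e. n_f ≤ 3. For each allowed n_f, solve n_i = (1/n_f² − 0.083333334)^(−1/2) and check whether it is a whole number:
  n_f = 1: 1/n_i² = 1.000000000 − 0.083333334 = 0.916666666 → n_i = 1.044  (not an integer) ✗
  n_f = 2: 1/n_i² = 0.250000000 − 0.083333334 = 0.166666666 → n_i = 2.449  (not an integer) ✗
  n_f = 3: 1/n_i² = 0.111111111 − 0.083333334 = 0.027777777 → n_i = 6.000  → integer, n_i = 6 ✓

Only n_f = 3 gives an integer upper level, n_i = 6.

The transition is from n = 6 to n = 3 (emission).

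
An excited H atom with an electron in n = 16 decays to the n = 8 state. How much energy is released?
0.159 eV

The energy levels are E_n = -13.6057 eV / n².

Energy at n = 16: E_16 = -13.6057 / 16² = -0.053147 eV
Energy at n = 8: E_8 = -13.6057 / 8² = -0.212589 eV

For emission (electron falling to lower state), the photon energy is:
E_photon = E_16 - E_8 = |-0.053147 - (-0.212589)|
E_photon = 0.159 eV

This energy is carried away by the emitted photon.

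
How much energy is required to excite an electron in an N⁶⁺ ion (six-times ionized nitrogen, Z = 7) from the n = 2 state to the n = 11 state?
161.16 eV

The energy levels of a hydrogen-like atom are E_n = -13.6057 Z² eV / n².

Energy at n = 2: E_2 = -13.6057 × 7² / 2² = -166.66983 eV
Energy at n = 11: E_11 = -13.6057 × 7² / 11² = -5.50975 eV

The excitation energy is the difference:
ΔE = E_11 - E_2
ΔE = -5.50975 - (-166.66983)
ΔE = 161.16 eV

Since this is positive, energy must be absorbed (photon absorption).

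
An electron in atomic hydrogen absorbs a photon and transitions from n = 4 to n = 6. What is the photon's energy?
0.47 eV

The energy levels of a hydrogen-like atom are E_n = -13.6057 eV / n².

Energy at n = 4: E_4 = -13.6057 / 4² = -0.85036 eV
Energy at n = 6: E_6 = -13.6057 / 6² = -0.37794 eV

The excitation energy is the difference:
ΔE = E_6 - E_4
ΔE = -0.37794 - (-0.85036)
ΔE = 0.47 eV

Since this is positive, energy must be absorbed (photon absorption).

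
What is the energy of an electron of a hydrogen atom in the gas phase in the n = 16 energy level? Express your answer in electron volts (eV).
-0.05 eV

The energy levels of a hydrogen-like atom are given by:
E_n = -13.6057 eV / n²

For n = 16:
E_16 = -13.6057 eV / 16²
E_16 = -13.6057 eV / 256
E_16 = -0.05 eV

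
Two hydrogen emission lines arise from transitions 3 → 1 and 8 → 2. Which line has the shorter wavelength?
3 → 1

Calculate the energy for each transition:

Transition 3 → 1:
ΔE₁ = |E_1 - E_3| = |-13.6057/1² - (-13.6057/3²)|
ΔE₁ = |-13.6057000000 - (-1.5117444444)| = 12.0939556 eV

Transition 8 → 2:
ΔE₂ = |E_2 - E_8| = |-13.6057/2² - (-13.6057/8²)|
ΔE₂ = |-3.4014250000 - (-0.2125890625)| = 3.1888359 eV

Since 12.0939556 eV > 3.1888359 eV, the transition 3 → 1 emits the more energetic photon.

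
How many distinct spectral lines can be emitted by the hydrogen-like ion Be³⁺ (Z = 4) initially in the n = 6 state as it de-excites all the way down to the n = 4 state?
3

The electron can occupy levels n = 4, 5, ..., 6 during de-excitation — that is m = 6 - 4 + 1 = 3 distinct levels.

The number of distinct spectral lines equals the number of ways to choose 2 of these m levels (each pair gives one possible emission transition):

Number of lines = m(m-1)/2 = 3×2/2 = 3

These correspond to all possible transitions between the 3 levels:
6 → 5, 6 → 4, 5 → 4

Each transition produces a photon with a unique energy (and thus wavelength). This count does not depend on Z.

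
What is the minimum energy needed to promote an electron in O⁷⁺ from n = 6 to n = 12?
18.141 eV

The energy levels of a hydrogen-like atom are E_n = -13.6057 Z² eV / n².

Energy at n = 6: E_6 = -13.6057 × 8² / 6² = -24.187911 eV
Energy at n = 12: E_12 = -13.6057 × 8² / 12² = -6.046978 eV

The excitation energy is the difference:
ΔE = E_12 - E_6
ΔE = -6.046978 - (-24.187911)
ΔE = 18.141 eV

Since this is positive, energy must be absorbed (photon absorption).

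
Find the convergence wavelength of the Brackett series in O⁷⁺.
22.781628 nm

The series limit corresponds to the transition from n = ∞ to n = 4.
This is the highest energy (shortest wavelength) transition in the Brackett series.

E_∞ = 0 eV
E_4 = -13.6057 × 8² / 4² = -54.42280000 eV

Energy at series limit:
ΔE = E_∞ - E_4 = 0 - (-54.42280000) = 54.42280000 eV
λ = hc/E = 1239.84 eV·nm / 54.42280000 eV = 22.781628 nm

This energy equals the ionization energy from the n = 4 state of O⁷⁺.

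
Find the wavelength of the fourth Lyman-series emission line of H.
94.92 nm

The lines of a series are numbered from the longest wavelength (smallest ΔE) outward; the fourth line is the transition from n = n_f + 4 to n_f.
The Lyman series has all transitions ending at n_f = 1.

For H, the fourth line (δ-line) is the jump from n = 5 to n = 1:
E_5 = -13.6057 / 5² = -0.5442 eV
E_1 = -13.6057 / 1² = -13.6057 eV
ΔE = E_5 - E_1 = 13.0615 eV

λ = hc/E = 1239.84 eV·nm / 13.0615 eV
λ = 94.92 nm

This is the δ-line of the Lyman series in H.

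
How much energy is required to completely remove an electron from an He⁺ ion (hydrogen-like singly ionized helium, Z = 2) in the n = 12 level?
0.38 eV

The ionization energy is the energy needed to remove the electron completely (n → ∞).

For a hydrogen-like ion with Z = 2, E_n = -13.6057 Z² / n² eV.

At n = 12: E_12 = -13.6057 × 2² / 12² = -0.37794 eV
At n = ∞: E_∞ = 0 eV

Ionization energy = E_∞ - E_12 = 0 - (-0.37794) = 0.37794 eV
Ionization energy ≈ 0.38 eV

This is also called the binding energy of the electron in state n = 12.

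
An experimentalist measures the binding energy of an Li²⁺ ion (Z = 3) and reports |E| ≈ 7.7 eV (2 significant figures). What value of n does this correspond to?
n = 4

The exact energy levels follow E_n = -13.6057 Z² / n² eV with Z = 3.

The measured value (-7.7 eV) is reported to only 2 significant figures, so we must test candidate n values and see which one matches to that precision.

Candidate energies:
  n = 2:  E = -13.6057 × 3² / 2² = -30.61283 eV
  n = 3:  E = -13.6057 × 3² / 3² = -13.60570 eV
  n = 4:  E = -13.6057 × 3² / 4² = -7.65321 eV  ← matches
  n = 5:  E = -13.6057 × 3² / 5² = -4.89805 eV
  n = 6:  E = -13.6057 × 3² / 6² = -3.40143 eV

Checking against the measurement of -7.7 eV (2 sig figs), only n = 4 agrees:
E_4 = -7.65321 eV, which rounds to -7.7 eV ✓

Therefore n = 4.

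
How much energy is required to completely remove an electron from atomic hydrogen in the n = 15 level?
0.060470 eV

The ionization energy is the energy needed to remove the electron completely (n → ∞).

For hydrogen, E_n = -13.6057 eV / n².

At n = 15: E_15 = -13.6057 / 15² = -0.060469778 eV
At n = ∞: E_∞ = 0 eV

Ionization energy = E_∞ - E_15 = 0 - (-0.060469778) = 0.060469778 eV
Ionization energy ≈ 0.060470 eV

This is also called the binding energy of the electron in state n = 15.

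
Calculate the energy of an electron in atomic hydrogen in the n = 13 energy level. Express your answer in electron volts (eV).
-0.080507 eV

The energy levels of a hydrogen-like atom are given by:
E_n = -13.6057 eV / n²

For n = 13:
E_13 = -13.6057 eV / 13²
E_13 = -13.6057 eV / 169
E_13 = -0.080507 eV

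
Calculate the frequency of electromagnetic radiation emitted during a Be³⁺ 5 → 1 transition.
5.05320e+16 Hz

First, find the transition energy:
E_5 = -13.6057 × 4² / 5² = -8.707648 eV
E_1 = -13.6057 × 4² / 1² = -217.691200 eV
|ΔE| = |E_1 - E_5| = 208.983552 eV

Convert to Joules: E = 208.983552 eV × (1.602177 × 10⁻¹⁹ J/eV) = 3.3482864e-17 J

Using E = hf:
f = E/h = 3.3482864e-17 J / (6.62607 × 10⁻³⁴ J·s)
f = 5.05320e+16 Hz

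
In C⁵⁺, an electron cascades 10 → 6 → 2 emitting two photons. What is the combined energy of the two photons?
117.55325 eV

The energy levels of C⁵⁺ are E_n = -13.6057 × 6² / n² eV.

First transition (10 → 6):
ΔE₁ = |E_6 - E_10|
ΔE₁ = |-13.60570000000 - (-4.89805200000)| = 8.70764800 eV

Second transition (6 → 2):
ΔE₂ = |E_2 - E_6|
ΔE₂ = |-122.45130000000 - (-13.60570000000)| = 108.84560000 eV

Total energy released:
E_total = ΔE₁ + ΔE₂ = 8.70764800 + 108.84560000 = 117.55325 eV

Note: This equals the direct transition 10 → 2: 117.55325 eV ✓
Energy is conserved regardless of the path taken.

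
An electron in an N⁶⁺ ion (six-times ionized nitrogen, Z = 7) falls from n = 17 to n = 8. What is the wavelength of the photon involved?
152.88 nm

First, find the transition energy using E_n = -13.6057 Z² / n² eV:
E_17 = -13.6057 × 7² / 17² = -2.306849 eV
E_8 = -13.6057 × 7² / 8² = -10.416864 eV

Photon energy: |ΔE| = |E_8 - E_17| = 8.110015 eV

Convert to wavelength using E = hc/λ with hc = 1239.84 eV·nm:
λ = hc/E = 1239.84 eV·nm / 8.110015 eV
λ = 152.88 nm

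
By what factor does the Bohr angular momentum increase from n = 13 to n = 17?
1.31

In the Bohr model, L_n = nℏ, so the ratio is purely the ratio of quantum numbers:

L_17/L_13 = 17ℏ / 13ℏ = 17/13 = 1.31

The angular momentum scales linearly with n.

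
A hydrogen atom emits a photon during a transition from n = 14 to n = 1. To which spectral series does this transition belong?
Lyman series

The spectral series in hydrogen are named based on the final (lower) energy level:
- Lyman series: n_final = 1 (ultraviolet)
- Balmer series: n_final = 2 (visible/near-UV)
- Paschen series: n_final = 3 (infrared)
- Brackett series: n_final = 4 (infrared)
- Pfund series: n_final = 5 (far infrared)

Since this transition ends at n = 1, it belongs to the Lyman series.

For reference, this 14 → 1 line has photon energy
ΔE = 13.6057 eV × (1/1² - 1/14²) = 13.5362832 eV,
corresponding to wavelength λ = hc/ΔE = 1239.84 eV·nm / 13.5362832 eV = 91.59383 nm in the ultraviolet region.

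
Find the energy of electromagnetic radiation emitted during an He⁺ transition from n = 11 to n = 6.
1.061969 eV

The energy levels are E_n = -13.6057 Z² eV / n².

Energy at n = 11: E_11 = -13.6057 × 2² / 11² = -0.449775207 eV
Energy at n = 6: E_6 = -13.6057 × 2² / 6² = -1.511744444 eV

For emission (electron falling to lower state), the photon energy is:
E_photon = E_11 - E_6 = |-0.449775207 - (-1.511744444)|
E_photon = 1.061969 eV

This energy is carried away by the emitted photon.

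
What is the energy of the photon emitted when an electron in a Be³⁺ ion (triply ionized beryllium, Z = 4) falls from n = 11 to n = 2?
52.6237 eV

The energy levels are E_n = -13.6057 Z² eV / n².

Energy at n = 11: E_11 = -13.6057 × 4² / 11² = -1.7991008 eV
Energy at n = 2: E_2 = -13.6057 × 4² / 2² = -54.4228000 eV

For emission (electron falling to lower state), the photon energy is:
E_photon = E_11 - E_2 = |-1.7991008 - (-54.4228000)|
E_photon = 52.6237 eV

This energy is carried away by the emitted photon.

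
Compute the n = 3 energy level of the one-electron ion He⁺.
-6.046978 eV

For hydrogen-like ions, the energy levels scale with Z²:
E_n = -13.6057 Z² / n² eV

For He⁺ (Z = 2) at n = 3:
E_3 = -13.6057 × 2² / 3²
E_3 = -13.6057 × 4 / 9
E_3 = -54.4228 / 9
E_3 = -6.046978 eV

The energy is 4 times more negative than hydrogen at the same n due to the stronger nuclear charge.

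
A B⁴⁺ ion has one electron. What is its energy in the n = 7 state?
-6.94 eV

For hydrogen-like ions, the energy levels scale with Z²:
E_n = -13.6057 Z² / n² eV

For B⁴⁺ (Z = 5) at n = 7:
E_7 = -13.6057 × 5² / 7²
E_7 = -13.6057 × 25 / 49
E_7 = -340.1425 / 49
E_7 = -6.94 eV

The energy is 25 times more negative than hydrogen at the same n due to the stronger nuclear charge.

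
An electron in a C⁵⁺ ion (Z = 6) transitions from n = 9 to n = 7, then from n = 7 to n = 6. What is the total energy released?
7.56 eV

The energy levels of C⁵⁺ are E_n = -13.6057 × 6² / n² eV.

First transition (9 → 7):
ΔE₁ = |E_7 - E_9|
ΔE₁ = |-9.99602449 - (-6.04697778)| = 3.94905 eV

Second transition (7 → 6):
ΔE₂ = |E_6 - E_7|
ΔE₂ = |-13.60570000 - (-9.99602449)| = 3.60968 eV

Total energy released:
E_total = ΔE₁ + ΔE₂ = 3.94905 + 3.60968 = 7.56 eV

Note: This equals the direct transition 9 → 6: 7.56 eV ✓
Energy is conserved regardless of the path taken.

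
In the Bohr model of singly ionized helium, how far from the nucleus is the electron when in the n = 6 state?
0.95252 nm (or 9.52519 Å)

The Bohr radius formula is:
r_n = n² a₀ / Z

where a₀ = 0.05291772 nm is the Bohr radius.

For He⁺ (Z = 2) at n = 6:
r_6 = 6² × 0.05291772 nm / 2
r_6 = 36 × 0.05291772 nm / 2
r_6 = 1.905038 nm / 2
r_6 = 0.95252 nm

The electron orbits at approximately 0.95252 nm from the nucleus.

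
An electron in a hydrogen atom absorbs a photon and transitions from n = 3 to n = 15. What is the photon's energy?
1.451 eV

The energy levels of a hydrogen-like atom are E_n = -13.6057 eV / n².

Energy at n = 3: E_3 = -13.6057 / 3² = -1.511744 eV
Energy at n = 15: E_15 = -13.6057 / 15² = -0.060470 eV

The excitation energy is the difference:
ΔE = E_15 - E_3
ΔE = -0.060470 - (-1.511744)
ΔE = 1.451 eV

Since this is positive, energy must be absorbed (photon absorption).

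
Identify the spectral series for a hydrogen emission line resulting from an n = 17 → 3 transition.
Paschen series

The spectral series in hydrogen are named based on the final (lower) energy level:
- Lyman series: n_final = 1 (ultraviolet)
- Balmer series: n_final = 2 (visible/near-UV)
- Paschen series: n_final = 3 (infrared)
- Brackett series: n_final = 4 (infrared)
- Pfund series: n_final = 5 (far infrared)

Since this transition ends at n = 3, it belongs to the Paschen series.

For reference, this 17 → 3 line has photon energy
ΔE = 13.6057 eV × (1/3² - 1/17²) = 1.46466590 eV,
corresponding to wavelength λ = hc/ΔE = 1239.84 eV·nm / 1.46466590 eV = 846.5002 nm in the infrared region.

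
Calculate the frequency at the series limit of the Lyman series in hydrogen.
3.290e+15 Hz

The series limit corresponds to the transition from n = ∞ to n = 1.
This is the highest energy (shortest wavelength) transition in the Lyman series.

E_∞ = 0 eV
E_1 = -13.6057 / 1² = -13.605700 eV

Energy at series limit:
ΔE = E_∞ - E_1 = 0 - (-13.605700) = 13.605700 eV
E = 13.605700 eV × (1.602177 × 10⁻¹⁹ J/eV) = 2.17987e-18 J
f = E/h = 2.17987e-18 J / (6.62607 × 10⁻³⁴ J·s) = 3.290e+15 Hz

This energy equals the ionization energy from the n = 1 state of hydrogen.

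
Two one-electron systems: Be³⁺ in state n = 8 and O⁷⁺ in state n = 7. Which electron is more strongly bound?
O⁷⁺ at n = 7 (E = -17.77071 eV)

Using E_n = -13.6057 Z² / n² eV:

Be³⁺ (Z = 4) at n = 8:
E = -13.6057 × 4² / 8² = -13.6057 × 16 / 64 = -3.40142500 eV

O⁷⁺ (Z = 8) at n = 7:
E = -13.6057 × 8² / 7² = -13.6057 × 64 / 49 = -17.77071020 eV

Since -17.77071020 eV < -3.40142500 eV,
O⁷⁺ at n = 7 is more tightly bound (requires more energy to ionize).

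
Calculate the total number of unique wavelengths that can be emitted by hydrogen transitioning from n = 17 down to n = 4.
91

The electron can occupy levels n = 4, 5, ..., 17 during de-excitation — that is m = 17 - 4 + 1 = 14 distinct levels.

The number of distinct spectral lines equals the number of ways to choose 2 of these m levels (each pair gives one possible emission transition):

Number of lines = m(m-1)/2 = 14×13/2 = 91

These correspond to all possible transitions between the 14 levels:
17 → 16, 17 → 15, 17 → 14, 17 → 13, 17 → 12, 17 → 11, 17 → 10, 17 → 9...

Each transition produces a photon with a unique energy (and thus wavelength). This count does not depend on Z.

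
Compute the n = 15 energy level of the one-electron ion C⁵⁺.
-2.18 eV

For hydrogen-like ions, the energy levels scale with Z²:
E_n = -13.6057 Z² / n² eV

For C⁵⁺ (Z = 6) at n = 15:
E_15 = -13.6057 × 6² / 15²
E_15 = -13.6057 × 36 / 225
E_15 = -489.8052 / 225
E_15 = -2.18 eV

The energy is 36 times more negative than hydrogen at the same n due to the stronger nuclear charge.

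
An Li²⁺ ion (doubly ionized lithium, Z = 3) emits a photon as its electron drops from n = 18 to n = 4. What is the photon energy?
7.28 eV

The energy levels are E_n = -13.6057 Z² eV / n².

Energy at n = 18: E_18 = -13.6057 × 3² / 18² = -0.37794 eV
Energy at n = 4: E_4 = -13.6057 × 3² / 4² = -7.65321 eV

For emission (electron falling to lower state), the photon energy is:
E_photon = E_18 - E_4 = |-0.37794 - (-7.65321)|
E_photon = 7.28 eV

This energy is carried away by the emitted photon.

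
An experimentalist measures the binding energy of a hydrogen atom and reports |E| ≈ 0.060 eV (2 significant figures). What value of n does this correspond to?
n = 15

The exact energy levels follow E_n = -13.6057 eV / n².

The measured value (-0.060 eV) is reported to only 2 significant figures, so we must test candidate n values and see which one matches to that precision.

Candidate energies:
  n = 13:  E = -13.6057/13² = -0.08051 eV
  n = 14:  E = -13.6057/14² = -0.06942 eV
  n = 15:  E = -13.6057/15² = -0.06047 eV  ← matches
  n = 16:  E = -13.6057/16² = -0.05315 eV
  n = 17:  E = -13.6057/17² = -0.04708 eV

Checking against the measurement of -0.060 eV (2 sig figs), only n = 15 agrees:
E_15 = -0.06047 eV, which rounds to -0.060 eV ✓

Therefore n = 15.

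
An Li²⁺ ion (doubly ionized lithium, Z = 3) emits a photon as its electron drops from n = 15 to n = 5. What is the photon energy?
4.353824 eV

The energy levels are E_n = -13.6057 Z² eV / n².

Energy at n = 15: E_15 = -13.6057 × 3² / 15² = -0.544228000 eV
Energy at n = 5: E_5 = -13.6057 × 3² / 5² = -4.898052000 eV

For emission (electron falling to lower state), the photon energy is:
E_photon = E_15 - E_5 = |-0.544228000 - (-4.898052000)|
E_photon = 4.353824 eV

This energy is carried away by the emitted photon.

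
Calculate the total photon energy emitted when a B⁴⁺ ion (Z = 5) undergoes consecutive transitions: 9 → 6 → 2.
80.836335 eV

The energy levels of B⁴⁺ are E_n = -13.6057 × 5² / n² eV.

First transition (9 → 6):
ΔE₁ = |E_6 - E_9|
ΔE₁ = |-9.448402777778 - (-4.199290123457)| = 5.249112654 eV

Second transition (6 → 2):
ΔE₂ = |E_2 - E_6|
ΔE₂ = |-85.035625000000 - (-9.448402777778)| = 75.587222222 eV

Total energy released:
E_total = ΔE₁ + ΔE₂ = 5.249112654 + 75.587222222 = 80.836335 eV

Note: This equals the direct transition 9 → 2: 80.836335 eV ✓
Energy is conserved regardless of the path taken.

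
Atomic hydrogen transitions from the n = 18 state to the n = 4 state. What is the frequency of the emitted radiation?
1.95461e+14 Hz

First, find the transition energy:
E_18 = -13.6057 / 18² = -0.041992901 eV
E_4 = -13.6057 / 4² = -0.850356250 eV
|ΔE| = |E_4 - E_18| = 0.808363349 eV

Convert to Joules: E = 0.808363349 eV × (1.602177 × 10⁻¹⁹ J/eV) = 1.2951412e-19 J

Using E = hf:
f = E/h = 1.2951412e-19 J / (6.62607 × 10⁻³⁴ J·s)
f = 1.95461e+14 Hz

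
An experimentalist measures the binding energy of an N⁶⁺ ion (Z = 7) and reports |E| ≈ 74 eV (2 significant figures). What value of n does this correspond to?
n = 3

The exact energy levels follow E_n = -13.6057 Z² / n² eV with Z = 7.

The measured value (-74 eV) is reported to only 2 significant figures, so we must test candidate n values and see which one matches to that precision.

Candidate energies:
  n = 1:  E = -13.6057 × 7² / 1² = -666.67930 eV
  n = 2:  E = -13.6057 × 7² / 2² = -166.66983 eV
  n = 3:  E = -13.6057 × 7² / 3² = -74.07548 eV  ← matches
  n = 4:  E = -13.6057 × 7² / 4² = -41.66746 eV
  n = 5:  E = -13.6057 × 7² / 5² = -26.66717 eV

Checking against the measurement of -74 eV (2 sig figs), only n = 3 agrees:
E_3 = -74.07548 eV, which rounds to -74 eV ✓

Therefore n = 3.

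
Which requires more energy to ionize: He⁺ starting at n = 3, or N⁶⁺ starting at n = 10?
N⁶⁺ at n = 10 (E = -6.6668 eV)

Using E_n = -13.6057 Z² / n² eV:

He⁺ (Z = 2) at n = 3:
E = -13.6057 × 2² / 3² = -13.6057 × 4 / 9 = -6.0469778 eV

N⁶⁺ (Z = 7) at n = 10:
E = -13.6057 × 7² / 10² = -13.6057 × 49 / 100 = -6.6667930 eV

Since -6.6667930 eV < -6.0469778 eV,
N⁶⁺ at n = 10 is more tightly bound (requires more energy to ionize).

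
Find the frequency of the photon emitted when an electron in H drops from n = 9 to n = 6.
5.0769e+13 Hz

First, find the transition energy:
E_9 = -13.6057 / 9² = -0.16797160 eV
E_6 = -13.6057 / 6² = -0.37793611 eV
|ΔE| = |E_6 - E_9| = 0.20996451 eV

Convert to Joules: E = 0.20996451 eV × (1.602177 × 10⁻¹⁹ J/eV) = 3.364003e-20 J

Using E = hf:
f = E/h = 3.364003e-20 J / (6.62607 × 10⁻³⁴ J·s)
f = 5.0769e+13 Hz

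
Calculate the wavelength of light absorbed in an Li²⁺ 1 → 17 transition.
10.1603 nm

First, find the transition energy using E_n = -13.6057 Z² / n² eV:
E_1 = -13.6057 × 3² / 1² = -122.451300 eV
E_17 = -13.6057 × 3² / 17² = -0.423707 eV

Photon energy: |ΔE| = |E_17 - E_1| = 122.027593 eV

Convert to wavelength using E = hc/λ with hc = 1239.84 eV·nm:
λ = hc/E = 1239.84 eV·nm / 122.027593 eV
λ = 10.1603 nm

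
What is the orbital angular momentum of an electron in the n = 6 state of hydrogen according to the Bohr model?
6.3274e-34 J·s (or 6ℏ)

In the Bohr model, angular momentum is quantized:
L = nℏ

where ℏ = h/(2π) = 1.054572e-34 J·s

For n = 6:
L = 6 × 1.054572e-34 J·s
L = 6.3274e-34 J·s

This can also be written as L = 6ℏ.
The angular momentum is an integer multiple of the reduced Planck constant.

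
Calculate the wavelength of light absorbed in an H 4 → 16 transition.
1555.23 nm

First, find the transition energy using E_n = -13.6057 / n² eV:
E_4 = -13.6057 / 4² = -0.85035625 eV
E_16 = -13.6057 / 16² = -0.05314727 eV

Photon energy: |ΔE| = |E_16 - E_4| = 0.79720898 eV

Convert to wavelength using E = hc/λ with hc = 1239.84 eV·nm:
λ = hc/E = 1239.84 eV·nm / 0.79720898 eV
λ = 1555.23 nm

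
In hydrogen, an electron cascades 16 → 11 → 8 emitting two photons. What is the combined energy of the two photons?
0.15944 eV

The energy levels of hydrogen are E_n = -13.6057 / n² eV.

First transition (16 → 11):
ΔE₁ = |E_11 - E_16|
ΔE₁ = |-0.11244380165 - (-0.05314726563)| = 0.05929654 eV

Second transition (11 → 8):
ΔE₂ = |E_8 - E_11|
ΔE₂ = |-0.21258906250 - (-0.11244380165)| = 0.10014526 eV

Total energy released:
E_total = ΔE₁ + ΔE₂ = 0.05929654 + 0.10014526 = 0.15944 eV

Note: This equals the direct transition 16 → 8: 0.15944 eV ✓
Energy is conserved regardless of the path taken.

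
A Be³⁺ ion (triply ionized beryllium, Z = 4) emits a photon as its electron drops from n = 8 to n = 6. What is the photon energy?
2.646 eV

The energy levels are E_n = -13.6057 Z² eV / n².

Energy at n = 8: E_8 = -13.6057 × 4² / 8² = -3.401425 eV
Energy at n = 6: E_6 = -13.6057 × 4² / 6² = -6.046978 eV

For emission (electron falling to lower state), the photon energy is:
E_photon = E_8 - E_6 = |-3.401425 - (-6.046978)|
E_photon = 2.646 eV

This energy is carried away by the emitted photon.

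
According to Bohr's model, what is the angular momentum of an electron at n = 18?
1.89823e-33 J·s (or 18ℏ)

In the Bohr model, angular momentum is quantized:
L = nℏ

where ℏ = h/(2π) = 1.0545718e-34 J·s

For n = 18:
L = 18 × 1.0545718e-34 J·s
L = 1.89823e-33 J·s

This can also be written as L = 18ℏ.
The angular momentum is an integer multiple of the reduced Planck constant.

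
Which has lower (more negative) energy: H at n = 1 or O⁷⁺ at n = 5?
O⁷⁺ at n = 5 (E = -34.83059 eV)

Using E_n = -13.6057 Z² / n² eV:

H (Z = 1) at n = 1:
E = -13.6057 × 1² / 1² = -13.6057 × 1 / 1 = -13.60570000 eV

O⁷⁺ (Z = 8) at n = 5:
E = -13.6057 × 8² / 5² = -13.6057 × 64 / 25 = -34.83059200 eV

Since -34.83059200 eV < -13.60570000 eV,
O⁷⁺ at n = 5 is more tightly bound (requires more energy to ionize).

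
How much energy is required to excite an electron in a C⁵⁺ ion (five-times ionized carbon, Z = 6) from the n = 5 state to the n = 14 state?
17.0932 eV

The energy levels of a hydrogen-like atom are E_n = -13.6057 Z² eV / n².

Energy at n = 5: E_5 = -13.6057 × 6² / 5² = -19.5922080 eV
Energy at n = 14: E_14 = -13.6057 × 6² / 14² = -2.4990061 eV

The excitation energy is the difference:
ΔE = E_14 - E_5
ΔE = -2.4990061 - (-19.5922080)
ΔE = 17.0932 eV

Since this is positive, energy must be absorbed (photon absorption).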